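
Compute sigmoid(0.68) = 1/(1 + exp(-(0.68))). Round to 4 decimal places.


exp(-0.6800) = 0.5066.
1 + exp(-z) = 1.5066.
sigmoid = 1/1.5066 = 0.6637.

0.6637


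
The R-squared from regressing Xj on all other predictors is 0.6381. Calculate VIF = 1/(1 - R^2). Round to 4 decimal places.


VIF = 1 / (1 - 0.6381).
= 1 / 0.3619 = 2.7632.

2.7632


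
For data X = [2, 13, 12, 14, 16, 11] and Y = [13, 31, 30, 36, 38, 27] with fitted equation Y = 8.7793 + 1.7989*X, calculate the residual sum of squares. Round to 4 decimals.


Compute predicted values, then residuals = yi - yhat_i.
Residuals: [0.6229, -1.1650, -0.3661, 2.0361, 0.4383, -1.5672].
SSres = sum(residual^2) = 8.6732.

8.6732


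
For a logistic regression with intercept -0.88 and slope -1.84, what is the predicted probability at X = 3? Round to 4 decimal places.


z = -0.88 + -1.84 * 3 = -6.4000.
Sigmoid: P = 1 / (1 + exp(6.4000)) = 0.0017.

0.0017


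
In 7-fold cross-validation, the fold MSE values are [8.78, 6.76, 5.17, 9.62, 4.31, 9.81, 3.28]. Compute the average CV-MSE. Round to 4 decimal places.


Sum of fold MSEs = 47.7300.
Average = 47.7300 / 7 = 6.8186.

6.8186


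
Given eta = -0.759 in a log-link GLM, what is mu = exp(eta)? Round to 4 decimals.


Apply the inverse link:
mu = e^-0.759 = 0.4681.

0.4681


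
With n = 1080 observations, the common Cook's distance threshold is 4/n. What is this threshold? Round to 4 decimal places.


Cook's distance cutoff = 4/n = 4/1080.
= 0.0037.

0.0037


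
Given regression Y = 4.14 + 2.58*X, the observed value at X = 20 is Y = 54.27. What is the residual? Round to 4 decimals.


Fitted value at X = 20 is yhat = 4.14 + 2.58*20 = 55.7400.
Residual = 54.27 - 55.7400 = -1.4700.

-1.4700


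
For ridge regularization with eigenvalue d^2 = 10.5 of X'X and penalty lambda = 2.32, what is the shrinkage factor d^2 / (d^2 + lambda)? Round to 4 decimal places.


Denominator = d^2 + lambda = 10.5 + 2.32 = 12.8200.
Shrinkage = 10.5 / 12.8200 = 0.8190.

0.8190


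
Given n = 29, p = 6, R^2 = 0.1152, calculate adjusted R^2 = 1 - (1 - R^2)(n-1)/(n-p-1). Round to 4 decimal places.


Adjusted R^2 = 1 - (1 - R^2) * (n-1)/(n-p-1).
(1 - R^2) = 0.8848.
(n-1)/(n-p-1) = 28/22.
(1 - R^2) * (n-1) = 0.8848 * 28 = 24.7744.
Divide by (n-p-1): 24.7744 / 22 = 1.1261.
Adj R^2 = 1 - 1.1261 = -0.1261.

-0.1261


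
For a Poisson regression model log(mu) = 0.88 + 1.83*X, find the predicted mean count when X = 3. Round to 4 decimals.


Compute eta = 0.88 + 1.83 * 3 = 6.3700.
Apply inverse link: mu = e^6.3700 = 584.0578.

584.0578


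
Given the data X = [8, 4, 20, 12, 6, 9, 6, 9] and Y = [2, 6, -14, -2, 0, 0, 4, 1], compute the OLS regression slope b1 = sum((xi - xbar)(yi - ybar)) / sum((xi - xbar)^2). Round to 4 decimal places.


Calculate xbar = 9.2500, ybar = -0.3750.
S_xx = 173.5000, S_xy = -203.2500.
Using b1 = S_xy / S_xx = -203.2500 / 173.5000, we get b1 = -1.1715.

-1.1715


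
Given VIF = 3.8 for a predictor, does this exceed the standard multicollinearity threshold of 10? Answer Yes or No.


Compare VIF = 3.8 to the threshold of 10.
3.8 < 10, so the answer is No.

No


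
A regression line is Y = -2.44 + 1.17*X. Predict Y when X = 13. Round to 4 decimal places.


Plug X = 13 into Y = -2.44 + 1.17*X:
Y = -2.44 + 15.2100 = 12.7700.

12.7700


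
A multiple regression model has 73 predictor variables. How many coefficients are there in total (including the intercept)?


Including the intercept, the model has 73 predictor coefficients + 1 intercept.
Total = 74.

74


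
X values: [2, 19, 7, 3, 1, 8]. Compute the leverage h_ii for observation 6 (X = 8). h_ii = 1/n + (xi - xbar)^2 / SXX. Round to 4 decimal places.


n = 6, xbar = 6.6667.
SXX = sum((xi - xbar)^2) = 221.3333.
h = 1/6 + (8 - 6.6667)^2 / 221.3333 = 0.1747.

0.1747


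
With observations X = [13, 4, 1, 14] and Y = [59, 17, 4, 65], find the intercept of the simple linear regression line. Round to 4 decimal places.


Compute b1 = 4.6746 from the OLS formula.
With xbar = 8.0000 and ybar = 36.2500, the intercept is:
b0 = 36.2500 - 4.6746 * 8.0000 = -1.1468.

-1.1468


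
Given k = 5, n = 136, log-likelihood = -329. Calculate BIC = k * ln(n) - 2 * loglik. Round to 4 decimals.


k * ln(n) = 5 * ln(136) = 5 * 4.912655 = 24.563275.
-2 * loglik = -2 * (-329) = 658.
BIC = 24.563275 + 658 = 682.563275, which rounds to 682.5633.

682.5633


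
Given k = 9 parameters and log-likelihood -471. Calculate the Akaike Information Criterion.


Compute:
2k = 2*9 = 18.
-2*loglik = -2*(-471) = 942.
AIC = 18 + 942 = 960.

960


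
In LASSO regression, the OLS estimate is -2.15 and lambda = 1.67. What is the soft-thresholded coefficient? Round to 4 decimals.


Check: |-2.15| = 2.15 vs lambda = 1.67.
Since |beta| > lambda, coefficient = sign(beta)*(|beta| - lambda) = -0.4800.
Soft-thresholded coefficient = -0.4800.

-0.4800


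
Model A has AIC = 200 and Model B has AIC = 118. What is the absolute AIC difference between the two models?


Absolute difference = |200 - 118| = 82.
The model with lower AIC (B) is preferred.

82


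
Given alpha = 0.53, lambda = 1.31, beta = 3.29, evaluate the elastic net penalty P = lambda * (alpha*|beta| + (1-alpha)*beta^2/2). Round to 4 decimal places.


L1 component = 0.53 * |3.29| = 1.7437.
L2 component = 0.47 * 3.29^2 / 2 = 2.5437.
Penalty = 1.31 * (1.7437 + 2.5437) = 1.31 * 4.2874 = 5.6164.

5.6164


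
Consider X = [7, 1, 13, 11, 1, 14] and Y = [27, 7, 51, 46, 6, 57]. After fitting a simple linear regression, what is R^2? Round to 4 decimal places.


The fitted line is Y = 2.2063 + 3.8460*X.
SSres = 9.9961, SStot = 2507.3333.
R^2 = 1 - SSres/SStot = 0.9960.

0.9960


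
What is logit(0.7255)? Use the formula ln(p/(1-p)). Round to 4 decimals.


Compute the odds: 0.7255/0.2745 = 2.6430.
Take the natural log: ln(2.6430) = 0.9719.

0.9719


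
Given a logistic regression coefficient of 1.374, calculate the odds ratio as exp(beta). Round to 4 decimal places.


Odds ratio = exp(beta) = exp(1.374).
= 3.9511.

3.9511


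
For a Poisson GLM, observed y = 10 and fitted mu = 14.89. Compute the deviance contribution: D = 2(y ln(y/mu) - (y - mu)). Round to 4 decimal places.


y/mu = 10/14.89 = 0.671592 (approx.), and ln(10/14.89) = -0.398105.
y * ln(y/mu) = 10 * -0.398105 = -3.981050.
y - mu = -4.89.
D = 2 * (-3.981050 - -4.89) = 1.817900, which rounds to 1.8179.

1.8179


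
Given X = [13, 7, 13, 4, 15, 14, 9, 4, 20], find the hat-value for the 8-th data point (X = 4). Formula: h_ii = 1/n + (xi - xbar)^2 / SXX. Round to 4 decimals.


Compute xbar = 11.0000 with n = 9 observations.
SXX = 232.0000.
Leverage = 1/9 + (4 - 11.0000)^2/232.0000 = 0.3223.

0.3223


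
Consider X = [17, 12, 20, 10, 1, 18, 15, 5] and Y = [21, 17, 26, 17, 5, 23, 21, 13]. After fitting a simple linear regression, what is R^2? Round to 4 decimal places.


After computing the OLS fit (b0=5.9935, b1=0.9699):
SSres = 13.5967, SStot = 302.8750.
R^2 = 1 - 13.5967/302.8750 = 0.9551.

0.9551


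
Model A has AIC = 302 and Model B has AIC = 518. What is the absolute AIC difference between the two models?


|AIC_A - AIC_B| = |302 - 518| = 216.
Model A is preferred (lower AIC).

216


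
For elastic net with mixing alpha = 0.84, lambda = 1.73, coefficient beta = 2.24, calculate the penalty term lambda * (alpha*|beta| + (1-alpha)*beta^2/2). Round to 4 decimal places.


alpha * |beta| = 0.84 * 2.24 = 1.8816.
(1-alpha) * beta^2/2 = 0.16 * 5.0176/2 = 0.4014.
Total = 1.73 * (1.8816 + 0.4014) = 3.9496.

3.9496


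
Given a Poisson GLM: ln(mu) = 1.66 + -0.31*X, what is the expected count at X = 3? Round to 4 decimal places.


Compute eta = 1.66 + -0.31 * 3 = 0.7300.
Apply inverse link: mu = e^0.7300 = 2.0751.

2.0751


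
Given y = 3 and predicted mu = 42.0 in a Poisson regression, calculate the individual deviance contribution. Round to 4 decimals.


First: ln(3/42.0) = -2.639057.
Then: 3 * -2.639057 = -7.917171.
y - mu = 3 - 42.0 = -39.0.
D = 2(-7.917171 - -39.0) = 62.165658, which rounds to 62.1657.

62.1657


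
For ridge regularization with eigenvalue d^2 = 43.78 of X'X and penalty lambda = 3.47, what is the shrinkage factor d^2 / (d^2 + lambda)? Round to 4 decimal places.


Compute the denominator: 43.78 + 3.47 = 47.2500.
Shrinkage factor = 43.78 / 47.2500 = 0.9266.

0.9266


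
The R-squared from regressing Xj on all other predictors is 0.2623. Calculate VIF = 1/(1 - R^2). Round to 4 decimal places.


Using VIF = 1/(1 - R^2_j):
1 - 0.2623 = 0.7377.
VIF = 1.3556.

1.3556


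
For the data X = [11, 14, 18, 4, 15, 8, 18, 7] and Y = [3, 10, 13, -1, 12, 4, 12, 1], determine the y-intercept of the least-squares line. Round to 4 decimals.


The slope is b1 = 1.0308.
Sample means are xbar = 11.8750 and ybar = 6.7500.
Intercept: b0 = 6.7500 - (1.0308)(11.8750) = -5.4905.

-5.4905


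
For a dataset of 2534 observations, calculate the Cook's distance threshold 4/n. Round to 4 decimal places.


Cook's distance cutoff = 4/n = 4/2534.
= 0.0016.

0.0016


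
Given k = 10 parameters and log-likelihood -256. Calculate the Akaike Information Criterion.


AIC = 2*10 - 2*(-256).
= 20 + 512 = 532.

532


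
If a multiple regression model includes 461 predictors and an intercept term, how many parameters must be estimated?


Including the intercept, the model has 461 predictor coefficients + 1 intercept.
Total = 462.

462


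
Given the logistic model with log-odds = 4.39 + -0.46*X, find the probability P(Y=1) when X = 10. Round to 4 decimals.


Linear predictor: z = 4.39 + -0.46 * 10 = -0.2100.
P = 1/(1 + exp(0.2100)) = 1/(1 + 1.2337) = 0.4477.

0.4477


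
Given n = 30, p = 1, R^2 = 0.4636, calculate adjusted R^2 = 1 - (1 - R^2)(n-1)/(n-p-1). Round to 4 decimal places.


Plug in: Adj R^2 = 1 - (1 - 0.4636) * 29/28.
= 1 - 0.5364 * 29/28
= 1 - 15.5556 / 28
= 1 - 0.5556 = 0.4444.

0.4444


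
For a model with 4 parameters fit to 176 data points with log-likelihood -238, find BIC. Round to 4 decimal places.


ln(176) = 5.170484.
k * ln(n) = 4 * 5.170484 = 20.681936.
-2L = 476.
BIC = 20.681936 + 476 = 496.681936, which rounds to 496.6819.

496.6819


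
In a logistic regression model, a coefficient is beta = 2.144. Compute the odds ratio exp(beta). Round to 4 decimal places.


Odds ratio = exp(beta) = exp(2.144).
= 8.5335.

8.5335


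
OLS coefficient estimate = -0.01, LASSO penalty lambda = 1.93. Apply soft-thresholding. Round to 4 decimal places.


|beta_OLS| = 0.01.
lambda = 1.93.
Since |beta| <= lambda, the coefficient is set to 0.
Result = 0.0000.

0.0000


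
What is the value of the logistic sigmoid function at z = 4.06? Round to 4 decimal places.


Compute exp(-4.0600) = 0.0172.
Sigmoid = 1 / (1 + 0.0172) = 1 / 1.0172 = 0.9830.

0.9830


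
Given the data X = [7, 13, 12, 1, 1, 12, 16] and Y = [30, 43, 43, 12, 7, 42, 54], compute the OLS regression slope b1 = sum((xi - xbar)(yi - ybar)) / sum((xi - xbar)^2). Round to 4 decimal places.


Calculate xbar = 8.8571, ybar = 33.0000.
S_xx = 214.8571, S_xy = 626.0000.
Using b1 = S_xy / S_xx = 626.0000 / 214.8571, we get b1 = 2.9136.

2.9136


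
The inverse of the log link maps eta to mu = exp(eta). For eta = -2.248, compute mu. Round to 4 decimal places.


Apply the inverse link:
mu = e^-2.248 = 0.1056.

0.1056


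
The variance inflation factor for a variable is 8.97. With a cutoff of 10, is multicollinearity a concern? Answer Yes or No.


The threshold is 10.
VIF = 8.97 is < 10.
Multicollinearity indication: No.

No


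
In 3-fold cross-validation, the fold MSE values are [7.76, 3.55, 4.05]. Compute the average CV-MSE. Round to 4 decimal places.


Add all fold MSEs: 15.3600.
Divide by k = 3: 15.3600/3 = 5.1200.

5.1200


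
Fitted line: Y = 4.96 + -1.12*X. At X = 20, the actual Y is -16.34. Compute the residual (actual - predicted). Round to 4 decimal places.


Compute yhat = 4.96 + (-1.12)(20) = -17.4400.
Residual = actual - predicted = -16.34 - -17.4400 = 1.1000.

1.1000


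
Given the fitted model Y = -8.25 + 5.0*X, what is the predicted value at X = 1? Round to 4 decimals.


Plug X = 1 into Y = -8.25 + 5.0*X:
Y = -8.25 + 5.0000 = -3.2500.

-3.2500


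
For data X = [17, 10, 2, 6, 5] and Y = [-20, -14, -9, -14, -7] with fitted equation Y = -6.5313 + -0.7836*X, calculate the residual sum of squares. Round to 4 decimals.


Predicted values from Y = -6.5313 + -0.7836*X.
Residuals: [-0.1475, 0.3673, -0.9015, -2.7671, 3.4493].
SSres = 20.5239.

20.5239


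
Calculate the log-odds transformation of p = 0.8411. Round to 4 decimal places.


1 - p = 0.1589.
p/(1-p) = 5.2933.
logit = ln(5.2933) = 1.6664.

1.6664


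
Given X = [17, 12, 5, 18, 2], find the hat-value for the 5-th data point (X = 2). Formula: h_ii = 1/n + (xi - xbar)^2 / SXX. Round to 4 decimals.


Compute xbar = 10.8000 with n = 5 observations.
SXX = 202.8000.
Leverage = 1/5 + (2 - 10.8000)^2/202.8000 = 0.5819.

0.5819


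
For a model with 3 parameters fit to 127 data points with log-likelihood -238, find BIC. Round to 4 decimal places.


ln(127) = 4.844187.
k * ln(n) = 3 * 4.844187 = 14.532561.
-2L = 476.
BIC = 14.532561 + 476 = 490.532561, which rounds to 490.5326.

490.5326


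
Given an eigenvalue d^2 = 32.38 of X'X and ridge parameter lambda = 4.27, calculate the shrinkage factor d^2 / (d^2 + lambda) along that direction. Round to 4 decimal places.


Denominator = d^2 + lambda = 32.38 + 4.27 = 36.6500.
Shrinkage = 32.38 / 36.6500 = 0.8835.

0.8835


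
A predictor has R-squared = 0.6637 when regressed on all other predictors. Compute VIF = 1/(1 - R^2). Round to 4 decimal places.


Using VIF = 1/(1 - R^2_j):
1 - 0.6637 = 0.3363.
VIF = 2.9735.

2.9735


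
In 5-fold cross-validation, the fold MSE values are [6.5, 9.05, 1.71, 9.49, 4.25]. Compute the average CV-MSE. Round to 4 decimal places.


Sum of fold MSEs = 31.0000.
Average = 31.0000 / 5 = 6.2000.

6.2000


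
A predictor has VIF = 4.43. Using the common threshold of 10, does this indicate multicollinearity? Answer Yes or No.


Compare VIF = 4.43 to the threshold of 10.
4.43 < 10, so the answer is No.

No


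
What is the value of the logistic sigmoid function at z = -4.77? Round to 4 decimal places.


exp(4.7700) = 117.9192.
1 + exp(-z) = 118.9192.
sigmoid = 1/118.9192 = 0.0084.

0.0084


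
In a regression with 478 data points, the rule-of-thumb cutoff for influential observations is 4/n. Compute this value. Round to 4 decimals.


The threshold is 4/n.
4/478 = 0.0084.

0.0084


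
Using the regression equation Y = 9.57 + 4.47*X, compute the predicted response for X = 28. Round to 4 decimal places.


Substitute X = 28 into the equation:
Y = 9.57 + 4.47 * 28 = 9.57 + 125.1600 = 134.7300.

134.7300


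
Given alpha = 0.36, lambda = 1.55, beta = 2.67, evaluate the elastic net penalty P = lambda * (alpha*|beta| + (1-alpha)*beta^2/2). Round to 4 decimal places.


L1 component = 0.36 * |2.67| = 0.9612.
L2 component = 0.64 * 2.67^2 / 2 = 2.2812.
Penalty = 1.55 * (0.9612 + 2.2812) = 1.55 * 3.2424 = 5.0258.

5.0258


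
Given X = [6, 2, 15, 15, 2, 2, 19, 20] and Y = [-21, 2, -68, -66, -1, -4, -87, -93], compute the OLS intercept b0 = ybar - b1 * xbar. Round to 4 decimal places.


Compute b1 = -5.0874 from the OLS formula.
With xbar = 10.1250 and ybar = -42.2500, the intercept is:
b0 = -42.2500 - -5.0874 * 10.1250 = 9.2603.

9.2603


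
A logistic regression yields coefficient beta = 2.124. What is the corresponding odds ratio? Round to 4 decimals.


The odds ratio is computed as:
OR = e^(2.124) = 8.3645.

8.3645


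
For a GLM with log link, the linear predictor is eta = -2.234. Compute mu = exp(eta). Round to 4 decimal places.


mu = exp(eta) = exp(-2.234).
= 0.1071.

0.1071


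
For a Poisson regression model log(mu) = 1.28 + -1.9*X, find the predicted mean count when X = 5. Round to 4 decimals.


eta = 1.28 + -1.9 * 5 = -8.2200.
mu = exp(-8.2200) = 0.0003.

0.0003


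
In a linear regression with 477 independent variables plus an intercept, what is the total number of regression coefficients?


Each predictor gets one coefficient, plus one intercept.
Total parameters = 477 + 1 = 478.

478


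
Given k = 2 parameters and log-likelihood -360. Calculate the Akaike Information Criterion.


AIC = 2k - 2*loglik = 2(2) - 2(-360).
= 4 + 720 = 724.

724


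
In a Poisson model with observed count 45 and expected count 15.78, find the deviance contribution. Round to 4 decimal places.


y/mu = 45/15.78 = 2.851711 (approx.), and ln(45/15.78) = 1.047919.
y * ln(y/mu) = 45 * 1.047919 = 47.156355.
y - mu = 29.22.
D = 2 * (47.156355 - 29.22) = 35.872710, which rounds to 35.8727.

35.8727


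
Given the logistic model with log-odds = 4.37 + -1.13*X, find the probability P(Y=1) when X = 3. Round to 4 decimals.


Linear predictor: z = 4.37 + -1.13 * 3 = 0.9800.
P = 1/(1 + exp(-0.9800)) = 1/(1 + 0.3753) = 0.7271.

0.7271


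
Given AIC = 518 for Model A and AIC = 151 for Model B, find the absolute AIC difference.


Compute |518 - 151| = 367.
Model B has the smaller AIC.

367


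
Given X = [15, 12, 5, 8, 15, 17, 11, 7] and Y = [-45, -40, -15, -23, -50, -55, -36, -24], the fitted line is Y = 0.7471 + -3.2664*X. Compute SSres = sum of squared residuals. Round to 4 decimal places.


Compute predicted values, then residuals = yi - yhat_i.
Residuals: [3.2489, -1.5503, 0.5849, 2.3841, -1.7511, -0.2183, -0.8167, -1.8823].
SSres = sum(residual^2) = 26.3089.

26.3089


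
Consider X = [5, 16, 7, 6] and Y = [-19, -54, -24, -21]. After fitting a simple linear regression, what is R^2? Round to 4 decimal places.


After computing the OLS fit (b0=-1.9026, b1=-3.2468):
SSres = 1.3117, SStot = 813.0000.
R^2 = 1 - 1.3117/813.0000 = 0.9984.

0.9984


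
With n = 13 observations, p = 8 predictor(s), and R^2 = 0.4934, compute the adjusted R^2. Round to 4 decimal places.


Adjusted R^2 = 1 - (1 - R^2) * (n-1)/(n-p-1).
(1 - R^2) = 0.5066.
(n-1)/(n-p-1) = 12/4.
(1 - R^2) * (n-1) = 0.5066 * 12 = 6.0792.
Divide by (n-p-1): 6.0792 / 4 = 1.5198.
Adj R^2 = 1 - 1.5198 = -0.5198.

-0.5198


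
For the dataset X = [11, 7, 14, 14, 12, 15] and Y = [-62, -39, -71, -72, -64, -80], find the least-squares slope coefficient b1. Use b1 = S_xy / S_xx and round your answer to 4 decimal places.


Calculate xbar = 12.1667, ybar = -64.6667.
S_xx = 42.8333, S_xy = -204.3333.
Using b1 = S_xy / S_xx = -204.3333 / 42.8333, we get b1 = -4.7704.

-4.7704


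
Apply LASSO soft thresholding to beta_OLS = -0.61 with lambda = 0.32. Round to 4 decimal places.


Absolute value: |-0.61| = 0.61.
Compare to lambda = 0.32.
Since |beta| > lambda, coefficient = sign(beta)*(|beta| - lambda) = -0.2900.

-0.2900


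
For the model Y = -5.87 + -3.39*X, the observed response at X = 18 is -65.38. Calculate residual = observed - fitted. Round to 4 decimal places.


Predicted = -5.87 + -3.39 * 18 = -66.8900.
Residual = -65.38 - -66.8900 = 1.5100.

1.5100


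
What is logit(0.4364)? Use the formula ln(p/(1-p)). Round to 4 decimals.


Compute the odds: 0.4364/0.5636 = 0.7743.
Take the natural log: ln(0.7743) = -0.2558.

-0.2558


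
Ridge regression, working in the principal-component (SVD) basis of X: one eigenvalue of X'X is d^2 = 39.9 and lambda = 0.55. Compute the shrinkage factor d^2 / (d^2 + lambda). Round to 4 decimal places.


Denominator = d^2 + lambda = 39.9 + 0.55 = 40.4500.
Shrinkage = 39.9 / 40.4500 = 0.9864.

0.9864


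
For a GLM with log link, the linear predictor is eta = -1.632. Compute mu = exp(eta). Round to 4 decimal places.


mu = exp(eta) = exp(-1.632).
= 0.1955.

0.1955


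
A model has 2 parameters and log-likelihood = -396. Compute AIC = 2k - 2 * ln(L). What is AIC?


Compute:
2k = 2*2 = 4.
-2*loglik = -2*(-396) = 792.
AIC = 4 + 792 = 796.

796


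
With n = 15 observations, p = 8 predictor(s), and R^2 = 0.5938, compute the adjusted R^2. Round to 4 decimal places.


Adjusted R^2 = 1 - (1 - R^2) * (n-1)/(n-p-1).
(1 - R^2) = 0.4062.
(n-1)/(n-p-1) = 14/6.
(1 - R^2) * (n-1) = 0.4062 * 14 = 5.6868.
Divide by (n-p-1): 5.6868 / 6 = 0.9478.
Adj R^2 = 1 - 0.9478 = 0.0522.

0.0522


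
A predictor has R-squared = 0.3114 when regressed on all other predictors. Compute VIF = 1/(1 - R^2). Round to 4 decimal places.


Using VIF = 1/(1 - R^2_j):
1 - 0.3114 = 0.6886.
VIF = 1.4522.

1.4522


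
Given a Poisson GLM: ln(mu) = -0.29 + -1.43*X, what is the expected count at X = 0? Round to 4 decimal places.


Linear predictor: eta = -0.29 + (-1.43)(0) = -0.2900.
Expected count: mu = exp(-0.2900) = 0.7483.

0.7483


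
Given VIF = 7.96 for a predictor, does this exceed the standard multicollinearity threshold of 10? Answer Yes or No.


Check: VIF = 7.96 vs threshold = 10.
Since 7.96 < 10, the answer is No.

No


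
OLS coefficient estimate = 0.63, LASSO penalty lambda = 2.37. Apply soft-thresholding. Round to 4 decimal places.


Check: |0.63| = 0.63 vs lambda = 2.37.
Since |beta| <= lambda, the coefficient is set to 0.
Soft-thresholded coefficient = 0.0000.

0.0000


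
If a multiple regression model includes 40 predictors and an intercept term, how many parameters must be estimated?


Each predictor gets one coefficient, plus one intercept.
Total parameters = 40 + 1 = 41.

41


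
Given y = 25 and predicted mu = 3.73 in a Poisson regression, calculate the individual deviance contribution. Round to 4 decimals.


First: ln(25/3.73) = 1.902468.
Then: 25 * 1.902468 = 47.561700.
y - mu = 25 - 3.73 = 21.27.
D = 2(47.561700 - 21.27) = 52.583400, which rounds to 52.5834.

52.5834


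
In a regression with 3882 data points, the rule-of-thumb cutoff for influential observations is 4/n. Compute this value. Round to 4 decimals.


The threshold is 4/n.
4/3882 = 0.0010.

0.0010


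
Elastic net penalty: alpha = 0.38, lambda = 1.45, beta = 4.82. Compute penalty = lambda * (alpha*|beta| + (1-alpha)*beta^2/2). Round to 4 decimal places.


alpha * |beta| = 0.38 * 4.82 = 1.8316.
(1-alpha) * beta^2/2 = 0.62 * 23.2324/2 = 7.2020.
Total = 1.45 * (1.8316 + 7.2020) = 13.0988.

13.0988


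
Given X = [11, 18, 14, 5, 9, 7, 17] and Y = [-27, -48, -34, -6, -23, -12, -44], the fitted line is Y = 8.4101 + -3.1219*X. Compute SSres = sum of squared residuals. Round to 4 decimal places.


Compute predicted values, then residuals = yi - yhat_i.
Residuals: [-1.0692, -0.2159, 1.2965, 1.1994, -3.3130, 1.4432, 0.6622].
SSres = sum(residual^2) = 17.8066.

17.8066


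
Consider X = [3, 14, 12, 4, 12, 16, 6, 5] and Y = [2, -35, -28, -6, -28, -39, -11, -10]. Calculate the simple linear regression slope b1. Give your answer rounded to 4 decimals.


The sample means are xbar = 9.0000 and ybar = -19.3750.
Compute S_xx = 178.0000 and S_xy = -525.0000.
Slope b1 = S_xy / S_xx = -525.0000 / 178.0000 = -2.9494.

-2.9494


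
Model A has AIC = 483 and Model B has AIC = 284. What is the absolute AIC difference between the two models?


Compute |483 - 284| = 199.
Model B has the smaller AIC.

199


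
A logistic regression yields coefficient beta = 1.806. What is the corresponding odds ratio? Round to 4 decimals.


The odds ratio is computed as:
OR = e^(1.806) = 6.0861.

6.0861


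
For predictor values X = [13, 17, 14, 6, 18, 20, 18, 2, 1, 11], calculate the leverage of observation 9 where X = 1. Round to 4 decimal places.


n = 10, xbar = 12.0000.
SXX = sum((xi - xbar)^2) = 424.0000.
h = 1/10 + (1 - 12.0000)^2 / 424.0000 = 0.3854.

0.3854


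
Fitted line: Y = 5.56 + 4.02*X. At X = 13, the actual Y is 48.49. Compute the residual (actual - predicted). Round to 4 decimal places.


Fitted value at X = 13 is yhat = 5.56 + 4.02*13 = 57.8200.
Residual = 48.49 - 57.8200 = -9.3300.

-9.3300


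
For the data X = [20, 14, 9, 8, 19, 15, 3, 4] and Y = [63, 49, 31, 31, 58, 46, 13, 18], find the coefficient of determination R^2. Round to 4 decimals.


The fitted line is Y = 6.4524 + 2.7976*X.
SSres = 28.8333, SStot = 2329.8750.
R^2 = 1 - SSres/SStot = 0.9876.

0.9876


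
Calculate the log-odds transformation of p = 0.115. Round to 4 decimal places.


The odds are p/(1-p) = 0.115 / 0.885 = 0.1299.
logit(p) = ln(0.1299) = -2.0407.

-2.0407


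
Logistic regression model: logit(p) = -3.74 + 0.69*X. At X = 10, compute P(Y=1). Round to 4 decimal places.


Compute z = -3.74 + (0.69)(10) = 3.1600.
exp(-z) = 0.0424.
P = 1/(1 + 0.0424) = 0.9593.

0.9593


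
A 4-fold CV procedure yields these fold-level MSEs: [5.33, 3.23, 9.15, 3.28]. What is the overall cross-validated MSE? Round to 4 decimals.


Sum of fold MSEs = 20.9900.
Average = 20.9900 / 4 = 5.2475.

5.2475


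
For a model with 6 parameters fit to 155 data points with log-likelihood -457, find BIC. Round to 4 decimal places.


k * ln(n) = 6 * ln(155) = 6 * 5.043425 = 30.260550.
-2 * loglik = -2 * (-457) = 914.
BIC = 30.260550 + 914 = 944.260550, which rounds to 944.2606.

944.2606


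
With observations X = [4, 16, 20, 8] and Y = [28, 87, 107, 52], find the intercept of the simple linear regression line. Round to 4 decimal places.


First find the slope: b1 = 4.8250.
Means: xbar = 12.0000, ybar = 68.5000.
b0 = ybar - b1 * xbar = 68.5000 - 4.8250 * 12.0000 = 10.6000.

10.6000


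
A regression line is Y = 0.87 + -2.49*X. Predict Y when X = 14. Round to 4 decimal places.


Plug X = 14 into Y = 0.87 + -2.49*X:
Y = 0.87 + -34.8600 = -33.9900.

-33.9900


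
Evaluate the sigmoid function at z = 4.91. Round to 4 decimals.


Compute exp(-4.9100) = 0.0074.
Sigmoid = 1 / (1 + 0.0074) = 1 / 1.0074 = 0.9927.

0.9927


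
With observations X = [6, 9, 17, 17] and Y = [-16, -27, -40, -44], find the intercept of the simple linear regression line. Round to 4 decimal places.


The slope is b1 = -2.2296.
Sample means are xbar = 12.2500 and ybar = -31.7500.
Intercept: b0 = -31.7500 - (-2.2296)(12.2500) = -4.4380.

-4.4380


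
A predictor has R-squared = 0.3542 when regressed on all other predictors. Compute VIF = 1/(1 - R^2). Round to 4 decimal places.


VIF = 1 / (1 - 0.3542).
= 1 / 0.6458 = 1.5485.

1.5485


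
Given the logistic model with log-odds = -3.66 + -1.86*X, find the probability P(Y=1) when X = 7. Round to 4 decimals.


z = -3.66 + -1.86 * 7 = -16.6800.
Sigmoid: P = 1 / (1 + exp(16.6800)) = 0.0000.

0.0000


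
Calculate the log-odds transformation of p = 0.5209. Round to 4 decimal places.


The odds are p/(1-p) = 0.5209 / 0.4791 = 1.0872.
logit(p) = ln(1.0872) = 0.0836.

0.0836


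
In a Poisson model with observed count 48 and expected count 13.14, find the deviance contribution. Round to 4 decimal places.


First: ln(48/13.14) = 1.295540.
Then: 48 * 1.295540 = 62.185920.
y - mu = 48 - 13.14 = 34.86.
D = 2(62.185920 - 34.86) = 54.651840, which rounds to 54.6518.

54.6518


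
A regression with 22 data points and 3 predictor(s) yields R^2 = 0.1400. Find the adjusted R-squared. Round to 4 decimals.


Using the formula:
(1 - 0.1400) = 0.8600.
Multiply by 21/18: 0.8600 * 21 = 18.0600, then 18.0600 / 18 = 1.0033.
Adj R^2 = 1 - 1.0033 = -0.0033.

-0.0033


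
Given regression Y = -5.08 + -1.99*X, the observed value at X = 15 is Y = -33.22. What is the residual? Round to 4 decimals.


Compute yhat = -5.08 + (-1.99)(15) = -34.9300.
Residual = actual - predicted = -33.22 - -34.9300 = 1.7100.

1.7100


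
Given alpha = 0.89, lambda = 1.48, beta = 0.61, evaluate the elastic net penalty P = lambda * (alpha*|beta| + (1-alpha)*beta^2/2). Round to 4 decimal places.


Compute:
L1 = 0.89 * 0.61 = 0.5429.
L2 = 0.11 * 0.61^2 / 2 = 0.0205.
Penalty = 1.48 * (0.5429 + 0.0205) = 0.8338.

0.8338


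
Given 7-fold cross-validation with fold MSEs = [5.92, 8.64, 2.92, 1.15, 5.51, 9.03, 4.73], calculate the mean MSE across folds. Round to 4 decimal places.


Total MSE across folds = 37.9000.
CV-MSE = 37.9000/7 = 5.4143.

5.4143


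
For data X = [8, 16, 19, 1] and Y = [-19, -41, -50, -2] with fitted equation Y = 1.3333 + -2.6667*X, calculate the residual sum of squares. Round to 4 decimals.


Compute predicted values, then residuals = yi - yhat_i.
Residuals: [1.0003, 0.3339, -0.6660, -0.6666].
SSres = sum(residual^2) = 2.0000.

2.0000


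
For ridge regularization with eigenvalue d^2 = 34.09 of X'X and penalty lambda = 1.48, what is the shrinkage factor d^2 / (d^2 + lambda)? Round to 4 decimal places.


Denominator = d^2 + lambda = 34.09 + 1.48 = 35.5700.
Shrinkage = 34.09 / 35.5700 = 0.9584.

0.9584


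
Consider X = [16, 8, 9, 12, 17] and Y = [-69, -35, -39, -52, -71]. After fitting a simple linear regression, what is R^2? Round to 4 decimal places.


After computing the OLS fit (b0=-2.3067, b1=-4.1043):
SSres = 2.4908, SStot = 1100.8000.
R^2 = 1 - 2.4908/1100.8000 = 0.9977.

0.9977


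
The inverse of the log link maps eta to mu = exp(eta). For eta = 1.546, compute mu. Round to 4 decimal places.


Apply the inverse link:
mu = e^1.546 = 4.6927.

4.6927


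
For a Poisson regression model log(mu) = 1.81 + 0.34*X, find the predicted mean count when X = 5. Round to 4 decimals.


eta = 1.81 + 0.34 * 5 = 3.5100.
mu = exp(3.5100) = 33.4483.

33.4483


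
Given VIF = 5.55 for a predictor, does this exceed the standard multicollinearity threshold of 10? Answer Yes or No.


Check: VIF = 5.55 vs threshold = 10.
Since 5.55 < 10, the answer is No.

No


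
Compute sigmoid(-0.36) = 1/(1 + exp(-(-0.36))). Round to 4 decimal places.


exp(0.3600) = 1.4333.
1 + exp(-z) = 2.4333.
sigmoid = 1/2.4333 = 0.4110.

0.4110


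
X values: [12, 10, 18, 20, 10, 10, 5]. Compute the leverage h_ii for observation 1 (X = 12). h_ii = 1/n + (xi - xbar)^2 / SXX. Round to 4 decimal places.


Compute xbar = 12.1429 with n = 7 observations.
SXX = 160.8571.
Leverage = 1/7 + (12 - 12.1429)^2/160.8571 = 0.1430.

0.1430


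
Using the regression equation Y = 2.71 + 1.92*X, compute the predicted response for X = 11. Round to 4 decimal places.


Substitute X = 11 into the equation:
Y = 2.71 + 1.92 * 11 = 2.71 + 21.1200 = 23.8300.

23.8300


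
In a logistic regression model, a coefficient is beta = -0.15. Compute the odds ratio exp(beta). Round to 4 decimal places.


exp(-0.15) = 0.8607.
So the odds ratio is 0.8607.

0.8607


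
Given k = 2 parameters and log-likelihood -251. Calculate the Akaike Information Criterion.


AIC = 2k - 2*loglik = 2(2) - 2(-251).
= 4 + 502 = 506.

506


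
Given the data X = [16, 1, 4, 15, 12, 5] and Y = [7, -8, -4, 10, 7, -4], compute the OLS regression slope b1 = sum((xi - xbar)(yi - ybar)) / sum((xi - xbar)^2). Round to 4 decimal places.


Calculate xbar = 8.8333, ybar = 1.3333.
S_xx = 198.8333, S_xy = 231.3333.
Using b1 = S_xy / S_xx = 231.3333 / 198.8333, we get b1 = 1.1635.

1.1635


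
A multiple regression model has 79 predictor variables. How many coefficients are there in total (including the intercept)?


Including the intercept, the model has 79 predictor coefficients + 1 intercept.
Total = 80.

80


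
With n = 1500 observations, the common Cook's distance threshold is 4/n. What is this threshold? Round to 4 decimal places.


Cook's distance cutoff = 4/n = 4/1500.
= 0.0027.

0.0027


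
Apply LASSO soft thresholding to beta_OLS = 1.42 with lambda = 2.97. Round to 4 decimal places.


Absolute value: |1.42| = 1.42.
Compare to lambda = 2.97.
Since |beta| <= lambda, the coefficient is set to 0.

0.0000


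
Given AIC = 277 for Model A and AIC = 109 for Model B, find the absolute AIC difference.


Compute |277 - 109| = 168.
Model B has the smaller AIC.

168


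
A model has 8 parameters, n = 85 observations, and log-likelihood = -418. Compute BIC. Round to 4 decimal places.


ln(85) = 4.442651.
k * ln(n) = 8 * 4.442651 = 35.541208.
-2L = 836.
BIC = 35.541208 + 836 = 871.541208, which rounds to 871.5412.

871.5412


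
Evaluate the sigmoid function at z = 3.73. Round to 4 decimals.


exp(-3.7300) = 0.0240.
1 + exp(-z) = 1.0240.
sigmoid = 1/1.0240 = 0.9766.

0.9766


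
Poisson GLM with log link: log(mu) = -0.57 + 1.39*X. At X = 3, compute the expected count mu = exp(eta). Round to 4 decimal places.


Compute eta = -0.57 + 1.39 * 3 = 3.6000.
Apply inverse link: mu = e^3.6000 = 36.5982.

36.5982


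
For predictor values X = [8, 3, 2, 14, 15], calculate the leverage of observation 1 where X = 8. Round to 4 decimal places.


Compute xbar = 8.4000 with n = 5 observations.
SXX = 145.2000.
Leverage = 1/5 + (8 - 8.4000)^2/145.2000 = 0.2011.

0.2011


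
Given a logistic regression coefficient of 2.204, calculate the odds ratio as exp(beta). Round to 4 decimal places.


Odds ratio = exp(beta) = exp(2.204).
= 9.0612.

9.0612


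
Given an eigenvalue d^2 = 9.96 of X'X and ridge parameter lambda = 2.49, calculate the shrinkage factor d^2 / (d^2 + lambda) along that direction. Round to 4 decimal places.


Compute the denominator: 9.96 + 2.49 = 12.4500.
Shrinkage factor = 9.96 / 12.4500 = 0.8000.

0.8000


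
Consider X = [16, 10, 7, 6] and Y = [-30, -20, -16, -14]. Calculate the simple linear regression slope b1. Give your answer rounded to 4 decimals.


First compute the means: xbar = 9.7500, ybar = -20.0000.
Then S_xx = sum((xi - xbar)^2) = 60.7500.
S_xy = sum((xi - xbar)(yi - ybar)) = -96.0000.
b1 = S_xy / S_xx = -96.0000 / 60.7500 = -1.5802.

-1.5802


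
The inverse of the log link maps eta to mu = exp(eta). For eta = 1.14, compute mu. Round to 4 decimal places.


Apply the inverse link:
mu = e^1.14 = 3.1268.

3.1268


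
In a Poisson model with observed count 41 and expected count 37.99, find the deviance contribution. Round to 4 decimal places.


First: ln(41/37.99) = 0.076249.
Then: 41 * 0.076249 = 3.126209.
y - mu = 41 - 37.99 = 3.01.
D = 2(3.126209 - 3.01) = 0.232418, which rounds to 0.2324.

0.2324


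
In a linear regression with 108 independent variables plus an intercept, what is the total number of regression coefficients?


Total coefficients = number of predictors + 1 (for the intercept).
= 108 + 1 = 109.

109


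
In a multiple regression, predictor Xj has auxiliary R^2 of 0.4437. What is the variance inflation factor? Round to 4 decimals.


Denominator: 1 - 0.4437 = 0.5563.
VIF = 1 / 0.5563 = 1.7976.

1.7976


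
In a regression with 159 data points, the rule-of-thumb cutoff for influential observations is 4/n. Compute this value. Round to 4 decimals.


Cook's distance cutoff = 4/n = 4/159.
= 0.0252.

0.0252


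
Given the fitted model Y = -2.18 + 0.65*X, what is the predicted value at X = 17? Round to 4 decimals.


Substitute X = 17 into the equation:
Y = -2.18 + 0.65 * 17 = -2.18 + 11.0500 = 8.8700.

8.8700


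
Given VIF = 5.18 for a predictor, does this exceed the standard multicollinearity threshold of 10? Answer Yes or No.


Check: VIF = 5.18 vs threshold = 10.
Since 5.18 < 10, the answer is No.

No


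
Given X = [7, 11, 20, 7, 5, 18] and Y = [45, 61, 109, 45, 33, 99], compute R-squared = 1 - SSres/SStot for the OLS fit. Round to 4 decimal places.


The fitted line is Y = 8.7432 + 4.9932*X.
SSres = 11.3243, SStot = 4931.3333.
R^2 = 1 - SSres/SStot = 0.9977.

0.9977


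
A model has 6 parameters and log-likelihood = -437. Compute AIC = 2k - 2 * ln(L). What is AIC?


AIC = 2k - 2*loglik = 2(6) - 2(-437).
= 12 + 874 = 886.

886


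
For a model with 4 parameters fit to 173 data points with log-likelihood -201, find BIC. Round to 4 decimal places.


k * ln(n) = 4 * ln(173) = 4 * 5.153292 = 20.613168.
-2 * loglik = -2 * (-201) = 402.
BIC = 20.613168 + 402 = 422.613168, which rounds to 422.6132.

422.6132


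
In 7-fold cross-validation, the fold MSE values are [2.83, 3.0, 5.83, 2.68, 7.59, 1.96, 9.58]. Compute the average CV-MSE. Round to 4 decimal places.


Sum of fold MSEs = 33.4700.
Average = 33.4700 / 7 = 4.7814.

4.7814


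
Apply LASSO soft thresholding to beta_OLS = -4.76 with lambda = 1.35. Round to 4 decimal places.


Absolute value: |-4.76| = 4.76.
Compare to lambda = 1.35.
Since |beta| > lambda, coefficient = sign(beta)*(|beta| - lambda) = -3.4100.

-3.4100


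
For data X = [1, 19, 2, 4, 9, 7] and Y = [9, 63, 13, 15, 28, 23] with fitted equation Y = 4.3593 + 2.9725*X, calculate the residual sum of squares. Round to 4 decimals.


Predicted values from Y = 4.3593 + 2.9725*X.
Residuals: [1.6682, 2.1632, 2.6957, -1.2493, -3.1118, -2.1668].
SSres = 30.6682.

30.6682


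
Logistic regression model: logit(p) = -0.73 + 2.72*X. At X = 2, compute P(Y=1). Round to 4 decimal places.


Linear predictor: z = -0.73 + 2.72 * 2 = 4.7100.
P = 1/(1 + exp(-4.7100)) = 1/(1 + 0.0090) = 0.9911.

0.9911


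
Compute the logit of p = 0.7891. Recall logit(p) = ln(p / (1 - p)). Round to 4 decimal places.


The odds are p/(1-p) = 0.7891 / 0.2109 = 3.7416.
logit(p) = ln(3.7416) = 1.3195.

1.3195


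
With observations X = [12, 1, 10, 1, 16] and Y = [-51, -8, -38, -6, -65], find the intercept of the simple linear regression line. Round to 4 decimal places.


The slope is b1 = -3.8571.
Sample means are xbar = 8.0000 and ybar = -33.6000.
Intercept: b0 = -33.6000 - (-3.8571)(8.0000) = -2.7429.

-2.7429


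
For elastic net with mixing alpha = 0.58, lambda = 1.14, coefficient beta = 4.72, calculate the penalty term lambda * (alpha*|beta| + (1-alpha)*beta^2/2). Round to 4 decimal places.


Compute:
L1 = 0.58 * 4.72 = 2.7376.
L2 = 0.42 * 4.72^2 / 2 = 4.6785.
Penalty = 1.14 * (2.7376 + 4.6785) = 8.4543.

8.4543


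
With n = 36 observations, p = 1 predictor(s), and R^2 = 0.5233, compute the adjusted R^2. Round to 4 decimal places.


Using the formula:
(1 - 0.5233) = 0.4767.
Multiply by 35/34: 0.4767 * 35 = 16.6845, then 16.6845 / 34 = 0.4907.
Adj R^2 = 1 - 0.4907 = 0.5093.

0.5093


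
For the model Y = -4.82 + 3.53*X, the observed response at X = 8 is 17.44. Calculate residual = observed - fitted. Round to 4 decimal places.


Fitted value at X = 8 is yhat = -4.82 + 3.53*8 = 23.4200.
Residual = 17.44 - 23.4200 = -5.9800.

-5.9800


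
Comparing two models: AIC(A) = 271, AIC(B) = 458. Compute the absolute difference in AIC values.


|AIC_A - AIC_B| = |271 - 458| = 187.
Model A is preferred (lower AIC).

187


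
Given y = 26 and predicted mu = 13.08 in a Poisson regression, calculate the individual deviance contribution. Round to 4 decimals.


First: ln(26/13.08) = 0.687012.
Then: 26 * 0.687012 = 17.862312.
y - mu = 26 - 13.08 = 12.92.
D = 2(17.862312 - 12.92) = 9.884624, which rounds to 9.8846.

9.8846


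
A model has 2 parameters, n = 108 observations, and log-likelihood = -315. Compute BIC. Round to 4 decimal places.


ln(108) = 4.682131.
k * ln(n) = 2 * 4.682131 = 9.364262.
-2L = 630.
BIC = 9.364262 + 630 = 639.364262, which rounds to 639.3643.

639.3643


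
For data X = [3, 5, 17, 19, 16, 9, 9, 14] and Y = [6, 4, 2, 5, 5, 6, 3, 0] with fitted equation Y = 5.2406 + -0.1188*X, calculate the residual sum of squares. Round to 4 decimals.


For each point, residual = actual - predicted.
Residuals: [1.1158, -0.6466, -1.2210, 2.0166, 1.6602, 1.8286, -1.1714, -3.5774].
Sum of squared residuals = 27.4906.

27.4906


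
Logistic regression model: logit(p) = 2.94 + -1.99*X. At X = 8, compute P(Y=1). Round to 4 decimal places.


Compute z = 2.94 + (-1.99)(8) = -12.9800.
exp(-z) = 433653.0199.
P = 1/(1 + 433653.0199) = 0.0000.

0.0000


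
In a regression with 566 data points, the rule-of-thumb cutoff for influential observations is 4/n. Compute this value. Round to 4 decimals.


Using the rule of thumb:
Threshold = 4 / 566 = 0.0071.

0.0071


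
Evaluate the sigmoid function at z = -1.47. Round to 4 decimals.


First, exp(1.4700) = 4.3492.
Then sigma(z) = 1/(1 + 4.3492) = 0.1869.

0.1869
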